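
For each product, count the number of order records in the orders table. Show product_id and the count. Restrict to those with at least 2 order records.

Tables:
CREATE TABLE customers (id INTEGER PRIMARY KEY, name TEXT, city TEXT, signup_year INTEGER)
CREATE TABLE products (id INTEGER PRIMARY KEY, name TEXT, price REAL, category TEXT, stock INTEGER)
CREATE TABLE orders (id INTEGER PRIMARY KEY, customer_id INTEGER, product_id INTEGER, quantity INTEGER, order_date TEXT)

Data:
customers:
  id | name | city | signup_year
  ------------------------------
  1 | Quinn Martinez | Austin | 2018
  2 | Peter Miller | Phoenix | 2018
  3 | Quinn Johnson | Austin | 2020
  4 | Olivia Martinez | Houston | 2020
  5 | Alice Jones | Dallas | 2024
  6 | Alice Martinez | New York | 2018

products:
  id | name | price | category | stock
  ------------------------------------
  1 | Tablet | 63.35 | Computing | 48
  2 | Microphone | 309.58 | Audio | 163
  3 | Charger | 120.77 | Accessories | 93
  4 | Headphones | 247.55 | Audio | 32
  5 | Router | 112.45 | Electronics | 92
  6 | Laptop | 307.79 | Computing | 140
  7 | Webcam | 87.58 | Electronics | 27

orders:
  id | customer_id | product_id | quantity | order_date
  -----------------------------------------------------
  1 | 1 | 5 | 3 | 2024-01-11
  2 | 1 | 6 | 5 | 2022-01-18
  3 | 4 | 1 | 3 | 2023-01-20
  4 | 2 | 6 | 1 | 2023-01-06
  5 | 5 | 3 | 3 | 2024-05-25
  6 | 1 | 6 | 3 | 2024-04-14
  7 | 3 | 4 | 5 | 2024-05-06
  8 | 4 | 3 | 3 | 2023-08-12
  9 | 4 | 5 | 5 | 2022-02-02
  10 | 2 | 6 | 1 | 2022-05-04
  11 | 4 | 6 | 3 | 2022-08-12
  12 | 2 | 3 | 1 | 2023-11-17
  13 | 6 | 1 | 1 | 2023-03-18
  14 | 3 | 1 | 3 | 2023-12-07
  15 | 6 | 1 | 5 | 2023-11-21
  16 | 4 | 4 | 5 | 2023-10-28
SELECT product_id, COUNT(*) AS order_count FROM orders GROUP BY product_id HAVING COUNT(*) >= 2

Execution result:
product_id | order_count
1 | 4
3 | 3
4 | 2
5 | 2
6 | 5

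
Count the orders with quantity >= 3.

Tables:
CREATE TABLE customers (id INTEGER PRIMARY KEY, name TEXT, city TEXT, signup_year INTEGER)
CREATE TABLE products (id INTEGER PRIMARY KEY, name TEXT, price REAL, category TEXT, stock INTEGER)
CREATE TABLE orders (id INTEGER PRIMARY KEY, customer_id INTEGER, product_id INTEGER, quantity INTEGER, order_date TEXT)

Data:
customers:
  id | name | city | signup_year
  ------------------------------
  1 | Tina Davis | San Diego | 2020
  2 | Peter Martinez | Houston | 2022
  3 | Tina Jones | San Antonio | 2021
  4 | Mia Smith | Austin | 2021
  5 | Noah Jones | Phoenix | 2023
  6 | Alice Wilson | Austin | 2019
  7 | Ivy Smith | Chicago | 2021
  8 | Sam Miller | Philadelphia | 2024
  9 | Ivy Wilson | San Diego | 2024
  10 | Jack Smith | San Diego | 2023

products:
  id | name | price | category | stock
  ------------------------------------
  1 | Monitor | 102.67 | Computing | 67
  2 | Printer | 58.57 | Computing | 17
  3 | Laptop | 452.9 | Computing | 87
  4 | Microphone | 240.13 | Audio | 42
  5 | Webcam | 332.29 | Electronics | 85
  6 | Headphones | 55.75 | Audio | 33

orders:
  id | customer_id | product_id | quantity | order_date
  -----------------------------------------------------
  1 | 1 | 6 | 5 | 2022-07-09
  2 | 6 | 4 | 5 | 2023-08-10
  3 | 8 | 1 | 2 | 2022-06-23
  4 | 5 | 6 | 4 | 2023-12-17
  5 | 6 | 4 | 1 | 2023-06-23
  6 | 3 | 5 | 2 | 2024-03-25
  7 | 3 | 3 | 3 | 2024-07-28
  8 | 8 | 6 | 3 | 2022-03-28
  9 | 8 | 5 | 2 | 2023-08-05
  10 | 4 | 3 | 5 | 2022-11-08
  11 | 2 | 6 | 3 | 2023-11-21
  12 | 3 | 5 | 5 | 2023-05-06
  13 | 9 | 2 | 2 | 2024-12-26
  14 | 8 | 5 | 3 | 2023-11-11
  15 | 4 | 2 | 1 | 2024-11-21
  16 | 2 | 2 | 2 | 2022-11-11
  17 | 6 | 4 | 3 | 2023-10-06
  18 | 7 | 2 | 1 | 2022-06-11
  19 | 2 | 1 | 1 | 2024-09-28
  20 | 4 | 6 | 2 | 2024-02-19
SELECT COUNT(*) FROM orders WHERE quantity >= 3

Execution result:
10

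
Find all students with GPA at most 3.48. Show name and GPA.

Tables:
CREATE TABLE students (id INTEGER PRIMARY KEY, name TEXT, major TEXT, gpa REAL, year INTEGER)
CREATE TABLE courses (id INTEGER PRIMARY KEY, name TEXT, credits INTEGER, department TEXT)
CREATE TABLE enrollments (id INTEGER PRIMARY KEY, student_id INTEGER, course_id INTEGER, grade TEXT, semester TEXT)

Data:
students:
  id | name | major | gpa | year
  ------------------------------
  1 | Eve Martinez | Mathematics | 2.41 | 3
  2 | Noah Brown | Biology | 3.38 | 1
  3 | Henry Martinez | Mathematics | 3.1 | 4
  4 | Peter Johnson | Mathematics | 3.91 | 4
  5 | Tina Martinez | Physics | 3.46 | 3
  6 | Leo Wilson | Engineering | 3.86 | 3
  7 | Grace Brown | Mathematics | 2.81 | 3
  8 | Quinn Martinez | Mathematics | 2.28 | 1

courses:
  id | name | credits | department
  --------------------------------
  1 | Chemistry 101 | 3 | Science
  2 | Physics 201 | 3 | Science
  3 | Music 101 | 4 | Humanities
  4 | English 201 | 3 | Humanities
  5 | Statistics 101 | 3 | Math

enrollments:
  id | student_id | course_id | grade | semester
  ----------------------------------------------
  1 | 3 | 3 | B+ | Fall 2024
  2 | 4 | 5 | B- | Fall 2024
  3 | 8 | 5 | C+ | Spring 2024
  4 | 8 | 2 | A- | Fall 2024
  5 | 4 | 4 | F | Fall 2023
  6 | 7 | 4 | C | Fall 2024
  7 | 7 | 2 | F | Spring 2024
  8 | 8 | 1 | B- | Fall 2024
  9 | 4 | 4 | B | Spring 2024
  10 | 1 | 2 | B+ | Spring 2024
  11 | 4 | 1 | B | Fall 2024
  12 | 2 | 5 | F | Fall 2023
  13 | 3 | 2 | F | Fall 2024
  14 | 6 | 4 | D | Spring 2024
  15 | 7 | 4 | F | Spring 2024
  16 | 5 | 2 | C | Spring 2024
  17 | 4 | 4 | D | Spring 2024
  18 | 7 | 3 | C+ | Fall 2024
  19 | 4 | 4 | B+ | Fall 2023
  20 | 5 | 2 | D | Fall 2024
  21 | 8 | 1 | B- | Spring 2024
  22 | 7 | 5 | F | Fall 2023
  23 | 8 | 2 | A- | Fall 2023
SELECT name, gpa FROM students WHERE gpa <= 3.48

Execution result:
name | gpa
Eve Martinez | 2.41
Noah Brown | 3.38
Henry Martinez | 3.10
Tina Martinez | 3.46
Grace Brown | 2.81
Quinn Martinez | 2.28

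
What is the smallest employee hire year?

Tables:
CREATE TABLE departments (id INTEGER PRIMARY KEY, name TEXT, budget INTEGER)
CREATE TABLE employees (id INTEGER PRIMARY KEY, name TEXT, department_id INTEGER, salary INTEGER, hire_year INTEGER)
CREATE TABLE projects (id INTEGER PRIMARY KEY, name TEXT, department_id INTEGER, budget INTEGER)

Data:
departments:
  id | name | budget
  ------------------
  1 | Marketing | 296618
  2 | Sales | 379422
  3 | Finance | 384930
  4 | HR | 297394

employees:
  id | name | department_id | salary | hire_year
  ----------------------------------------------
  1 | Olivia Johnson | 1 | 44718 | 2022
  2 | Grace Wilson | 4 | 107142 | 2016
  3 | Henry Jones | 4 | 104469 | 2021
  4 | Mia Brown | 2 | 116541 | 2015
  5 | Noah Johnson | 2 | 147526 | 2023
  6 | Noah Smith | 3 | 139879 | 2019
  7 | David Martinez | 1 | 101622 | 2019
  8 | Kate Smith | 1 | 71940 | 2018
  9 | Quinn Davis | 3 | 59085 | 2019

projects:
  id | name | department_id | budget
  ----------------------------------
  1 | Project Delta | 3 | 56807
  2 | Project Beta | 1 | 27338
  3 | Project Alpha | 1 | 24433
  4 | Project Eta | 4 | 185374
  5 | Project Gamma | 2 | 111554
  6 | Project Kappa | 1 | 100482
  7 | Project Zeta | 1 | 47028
SELECT MIN(hire_year) FROM employees

Execution result:
2015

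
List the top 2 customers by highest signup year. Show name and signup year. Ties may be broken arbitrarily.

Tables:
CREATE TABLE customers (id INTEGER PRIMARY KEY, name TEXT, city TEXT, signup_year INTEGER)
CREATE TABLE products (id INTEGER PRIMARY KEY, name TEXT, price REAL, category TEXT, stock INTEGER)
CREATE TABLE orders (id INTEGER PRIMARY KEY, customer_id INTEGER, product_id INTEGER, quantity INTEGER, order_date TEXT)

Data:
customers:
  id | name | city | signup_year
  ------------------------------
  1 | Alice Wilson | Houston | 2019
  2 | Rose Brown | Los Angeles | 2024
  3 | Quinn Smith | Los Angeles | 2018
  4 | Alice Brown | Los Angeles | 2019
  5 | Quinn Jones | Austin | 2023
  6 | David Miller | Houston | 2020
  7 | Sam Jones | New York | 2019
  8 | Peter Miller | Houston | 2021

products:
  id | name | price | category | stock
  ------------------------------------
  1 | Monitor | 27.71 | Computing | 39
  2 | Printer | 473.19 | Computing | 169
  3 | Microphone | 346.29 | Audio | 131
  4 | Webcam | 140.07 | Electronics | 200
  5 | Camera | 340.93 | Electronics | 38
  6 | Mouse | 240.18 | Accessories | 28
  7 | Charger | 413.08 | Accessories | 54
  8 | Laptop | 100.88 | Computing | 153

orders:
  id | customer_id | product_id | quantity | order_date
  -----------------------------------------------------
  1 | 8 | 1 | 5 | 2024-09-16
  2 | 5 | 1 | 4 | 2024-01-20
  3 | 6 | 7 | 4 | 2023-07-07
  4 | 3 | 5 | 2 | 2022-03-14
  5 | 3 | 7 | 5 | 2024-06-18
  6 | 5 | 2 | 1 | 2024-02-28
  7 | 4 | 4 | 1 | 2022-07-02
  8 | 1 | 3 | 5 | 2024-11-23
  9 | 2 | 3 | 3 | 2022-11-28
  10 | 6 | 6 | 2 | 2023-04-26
SELECT name, signup_year FROM customers ORDER BY signup_year DESC LIMIT 2

Execution result:
name | signup_year
Rose Brown | 2024
Quinn Jones | 2023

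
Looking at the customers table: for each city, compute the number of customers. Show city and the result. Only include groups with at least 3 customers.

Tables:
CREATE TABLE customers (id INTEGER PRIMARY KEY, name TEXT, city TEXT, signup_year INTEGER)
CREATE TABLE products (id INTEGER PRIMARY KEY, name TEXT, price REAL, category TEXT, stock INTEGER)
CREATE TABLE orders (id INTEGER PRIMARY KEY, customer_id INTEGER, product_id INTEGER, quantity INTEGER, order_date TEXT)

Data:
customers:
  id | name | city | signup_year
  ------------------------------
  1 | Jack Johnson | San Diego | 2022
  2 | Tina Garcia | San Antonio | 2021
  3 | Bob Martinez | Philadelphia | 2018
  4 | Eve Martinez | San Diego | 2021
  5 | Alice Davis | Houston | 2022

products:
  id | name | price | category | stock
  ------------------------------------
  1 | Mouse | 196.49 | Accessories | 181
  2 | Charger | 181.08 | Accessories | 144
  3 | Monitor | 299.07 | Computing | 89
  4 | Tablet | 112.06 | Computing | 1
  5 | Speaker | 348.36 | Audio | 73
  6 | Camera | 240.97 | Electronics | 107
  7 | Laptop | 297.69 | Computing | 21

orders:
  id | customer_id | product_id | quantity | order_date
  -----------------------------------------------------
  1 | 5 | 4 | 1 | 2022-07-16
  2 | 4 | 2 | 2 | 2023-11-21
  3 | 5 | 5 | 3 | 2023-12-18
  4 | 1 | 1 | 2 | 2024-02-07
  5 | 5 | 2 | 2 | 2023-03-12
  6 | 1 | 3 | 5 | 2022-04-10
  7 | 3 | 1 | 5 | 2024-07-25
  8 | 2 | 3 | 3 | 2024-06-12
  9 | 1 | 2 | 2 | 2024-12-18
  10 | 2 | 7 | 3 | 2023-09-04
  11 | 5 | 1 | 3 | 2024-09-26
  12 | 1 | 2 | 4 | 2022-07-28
SELECT city, COUNT(*) AS n FROM customers GROUP BY city HAVING COUNT(*) >= 3

Execution result:
(no rows)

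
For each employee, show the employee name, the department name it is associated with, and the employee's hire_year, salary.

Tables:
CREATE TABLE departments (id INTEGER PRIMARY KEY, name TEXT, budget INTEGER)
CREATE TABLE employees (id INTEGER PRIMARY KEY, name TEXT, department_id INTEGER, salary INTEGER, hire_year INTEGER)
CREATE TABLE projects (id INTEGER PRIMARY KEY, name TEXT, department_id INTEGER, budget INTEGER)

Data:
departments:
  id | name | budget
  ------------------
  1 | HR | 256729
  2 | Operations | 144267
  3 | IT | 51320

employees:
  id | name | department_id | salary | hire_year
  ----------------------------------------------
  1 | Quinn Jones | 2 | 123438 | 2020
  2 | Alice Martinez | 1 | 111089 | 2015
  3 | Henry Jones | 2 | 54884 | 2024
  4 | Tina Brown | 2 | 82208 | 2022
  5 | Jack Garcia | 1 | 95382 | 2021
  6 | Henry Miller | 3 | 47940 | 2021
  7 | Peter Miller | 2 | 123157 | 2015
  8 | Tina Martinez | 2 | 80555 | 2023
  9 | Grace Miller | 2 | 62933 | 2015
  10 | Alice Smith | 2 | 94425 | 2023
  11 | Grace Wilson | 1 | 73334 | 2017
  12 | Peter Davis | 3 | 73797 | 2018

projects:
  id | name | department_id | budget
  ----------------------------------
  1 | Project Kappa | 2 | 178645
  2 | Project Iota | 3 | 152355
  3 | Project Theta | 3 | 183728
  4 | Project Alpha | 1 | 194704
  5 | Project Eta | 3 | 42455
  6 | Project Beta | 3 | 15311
SELECT c.name, p.name AS department, c.hire_year, c.salary FROM employees c JOIN departments p ON c.department_id = p.id

Execution result:
name | department | hire_year | salary
Quinn Jones | Operations | 2020 | 123438
Alice Martinez | HR | 2015 | 111089
Henry Jones | Operations | 2024 | 54884
Tina Brown | Operations | 2022 | 82208
Jack Garcia | HR | 2021 | 95382
Henry Miller | IT | 2021 | 47940
Peter Miller | Operations | 2015 | 123157
Tina Martinez | Operations | 2023 | 80555
Grace Miller | Operations | 2015 | 62933
Alice Smith | Operations | 2023 | 94425
Grace Wilson | HR | 2017 | 73334
Peter Davis | IT | 2018 | 73797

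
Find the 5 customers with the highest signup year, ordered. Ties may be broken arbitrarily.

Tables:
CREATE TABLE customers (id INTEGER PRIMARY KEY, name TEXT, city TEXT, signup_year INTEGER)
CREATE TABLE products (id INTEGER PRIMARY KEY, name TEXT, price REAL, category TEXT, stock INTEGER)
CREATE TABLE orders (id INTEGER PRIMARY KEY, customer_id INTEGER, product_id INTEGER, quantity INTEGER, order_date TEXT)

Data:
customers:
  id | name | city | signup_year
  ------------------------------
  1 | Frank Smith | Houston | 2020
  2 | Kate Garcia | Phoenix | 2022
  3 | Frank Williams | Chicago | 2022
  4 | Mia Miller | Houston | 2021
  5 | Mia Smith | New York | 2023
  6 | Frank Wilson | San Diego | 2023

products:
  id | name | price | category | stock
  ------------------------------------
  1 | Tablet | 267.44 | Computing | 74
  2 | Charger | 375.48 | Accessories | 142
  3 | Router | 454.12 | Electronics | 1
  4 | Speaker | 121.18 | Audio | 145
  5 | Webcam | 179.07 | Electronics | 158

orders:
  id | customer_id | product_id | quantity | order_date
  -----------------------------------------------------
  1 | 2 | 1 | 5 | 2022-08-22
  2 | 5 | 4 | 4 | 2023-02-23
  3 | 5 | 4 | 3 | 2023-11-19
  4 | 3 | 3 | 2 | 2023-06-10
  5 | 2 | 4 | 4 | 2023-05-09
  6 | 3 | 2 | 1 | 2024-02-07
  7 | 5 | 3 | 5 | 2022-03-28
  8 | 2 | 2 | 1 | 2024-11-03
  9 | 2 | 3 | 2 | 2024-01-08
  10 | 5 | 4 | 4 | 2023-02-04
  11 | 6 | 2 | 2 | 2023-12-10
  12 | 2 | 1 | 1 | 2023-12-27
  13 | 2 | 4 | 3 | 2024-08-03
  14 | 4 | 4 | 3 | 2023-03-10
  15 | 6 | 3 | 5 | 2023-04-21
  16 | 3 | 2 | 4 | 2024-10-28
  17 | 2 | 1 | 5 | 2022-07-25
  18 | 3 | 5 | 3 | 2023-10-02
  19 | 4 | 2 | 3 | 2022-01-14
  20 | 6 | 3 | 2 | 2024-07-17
SELECT name, signup_year FROM customers ORDER BY signup_year DESC LIMIT 5

Execution result:
name | signup_year
Mia Smith | 2023
Frank Wilson | 2023
Kate Garcia | 2022
Frank Williams | 2022
Mia Miller | 2021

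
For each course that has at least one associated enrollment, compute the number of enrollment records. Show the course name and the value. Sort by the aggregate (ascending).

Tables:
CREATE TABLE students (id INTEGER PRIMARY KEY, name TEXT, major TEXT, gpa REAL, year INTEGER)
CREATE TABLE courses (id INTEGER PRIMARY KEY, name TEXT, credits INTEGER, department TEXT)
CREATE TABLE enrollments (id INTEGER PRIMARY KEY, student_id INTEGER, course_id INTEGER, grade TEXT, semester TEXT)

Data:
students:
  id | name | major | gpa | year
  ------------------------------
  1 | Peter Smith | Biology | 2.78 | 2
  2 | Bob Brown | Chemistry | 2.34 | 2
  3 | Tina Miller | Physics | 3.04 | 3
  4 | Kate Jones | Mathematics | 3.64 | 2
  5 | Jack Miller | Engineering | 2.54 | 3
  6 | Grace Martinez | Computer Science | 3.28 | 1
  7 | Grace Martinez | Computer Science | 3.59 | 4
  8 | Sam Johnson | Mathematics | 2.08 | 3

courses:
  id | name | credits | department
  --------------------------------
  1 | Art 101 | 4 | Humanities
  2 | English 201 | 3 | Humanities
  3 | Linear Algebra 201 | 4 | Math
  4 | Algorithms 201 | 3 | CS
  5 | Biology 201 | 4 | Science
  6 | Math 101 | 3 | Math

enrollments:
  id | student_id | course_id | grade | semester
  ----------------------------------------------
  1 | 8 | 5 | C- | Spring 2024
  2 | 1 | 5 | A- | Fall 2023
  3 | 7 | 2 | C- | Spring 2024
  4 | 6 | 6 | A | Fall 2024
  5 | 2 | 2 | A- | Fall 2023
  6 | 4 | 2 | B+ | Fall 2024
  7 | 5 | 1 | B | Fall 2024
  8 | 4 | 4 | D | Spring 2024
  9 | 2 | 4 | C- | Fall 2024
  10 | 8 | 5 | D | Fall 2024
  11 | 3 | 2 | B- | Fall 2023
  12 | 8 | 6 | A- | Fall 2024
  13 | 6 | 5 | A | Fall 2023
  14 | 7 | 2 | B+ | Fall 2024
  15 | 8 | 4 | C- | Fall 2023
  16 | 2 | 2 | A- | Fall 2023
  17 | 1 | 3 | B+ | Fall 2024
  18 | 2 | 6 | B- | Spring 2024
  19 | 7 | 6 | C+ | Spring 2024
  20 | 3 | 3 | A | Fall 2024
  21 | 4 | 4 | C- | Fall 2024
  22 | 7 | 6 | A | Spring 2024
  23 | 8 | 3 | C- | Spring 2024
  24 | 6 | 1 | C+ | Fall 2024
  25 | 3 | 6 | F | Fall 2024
SELECT p.name, COUNT(*) AS n FROM enrollments c JOIN courses p ON c.course_id = p.id GROUP BY p.id, p.name ORDER BY n ASC

Execution result:
name | n
Art 101 | 2
Linear Algebra 201 | 3
Algorithms 201 | 4
Biology 201 | 4
English 201 | 6
Math 101 | 6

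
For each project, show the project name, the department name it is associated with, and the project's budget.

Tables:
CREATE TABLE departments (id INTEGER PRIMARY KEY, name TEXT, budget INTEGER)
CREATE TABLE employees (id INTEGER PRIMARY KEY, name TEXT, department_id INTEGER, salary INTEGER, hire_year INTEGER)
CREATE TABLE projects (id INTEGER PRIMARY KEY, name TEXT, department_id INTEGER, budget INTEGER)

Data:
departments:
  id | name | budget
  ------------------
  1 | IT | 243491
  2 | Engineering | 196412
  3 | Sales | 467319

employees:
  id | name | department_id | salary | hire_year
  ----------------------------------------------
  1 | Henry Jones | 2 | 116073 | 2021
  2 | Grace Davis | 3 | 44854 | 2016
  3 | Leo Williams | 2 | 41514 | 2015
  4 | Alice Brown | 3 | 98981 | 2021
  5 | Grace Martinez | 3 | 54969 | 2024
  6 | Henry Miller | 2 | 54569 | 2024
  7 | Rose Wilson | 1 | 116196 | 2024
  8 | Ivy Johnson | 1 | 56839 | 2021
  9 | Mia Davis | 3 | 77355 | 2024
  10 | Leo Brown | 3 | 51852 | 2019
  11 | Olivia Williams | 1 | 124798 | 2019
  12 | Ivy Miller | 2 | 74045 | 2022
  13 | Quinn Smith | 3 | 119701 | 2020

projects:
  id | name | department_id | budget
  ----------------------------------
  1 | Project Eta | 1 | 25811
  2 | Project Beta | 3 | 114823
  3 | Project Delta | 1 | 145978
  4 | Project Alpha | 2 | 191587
SELECT c.name, p.name AS department, c.budget FROM projects c JOIN departments p ON c.department_id = p.id

Execution result:
name | department | budget
Project Eta | IT | 25811
Project Beta | Sales | 114823
Project Delta | IT | 145978
Project Alpha | Engineering | 191587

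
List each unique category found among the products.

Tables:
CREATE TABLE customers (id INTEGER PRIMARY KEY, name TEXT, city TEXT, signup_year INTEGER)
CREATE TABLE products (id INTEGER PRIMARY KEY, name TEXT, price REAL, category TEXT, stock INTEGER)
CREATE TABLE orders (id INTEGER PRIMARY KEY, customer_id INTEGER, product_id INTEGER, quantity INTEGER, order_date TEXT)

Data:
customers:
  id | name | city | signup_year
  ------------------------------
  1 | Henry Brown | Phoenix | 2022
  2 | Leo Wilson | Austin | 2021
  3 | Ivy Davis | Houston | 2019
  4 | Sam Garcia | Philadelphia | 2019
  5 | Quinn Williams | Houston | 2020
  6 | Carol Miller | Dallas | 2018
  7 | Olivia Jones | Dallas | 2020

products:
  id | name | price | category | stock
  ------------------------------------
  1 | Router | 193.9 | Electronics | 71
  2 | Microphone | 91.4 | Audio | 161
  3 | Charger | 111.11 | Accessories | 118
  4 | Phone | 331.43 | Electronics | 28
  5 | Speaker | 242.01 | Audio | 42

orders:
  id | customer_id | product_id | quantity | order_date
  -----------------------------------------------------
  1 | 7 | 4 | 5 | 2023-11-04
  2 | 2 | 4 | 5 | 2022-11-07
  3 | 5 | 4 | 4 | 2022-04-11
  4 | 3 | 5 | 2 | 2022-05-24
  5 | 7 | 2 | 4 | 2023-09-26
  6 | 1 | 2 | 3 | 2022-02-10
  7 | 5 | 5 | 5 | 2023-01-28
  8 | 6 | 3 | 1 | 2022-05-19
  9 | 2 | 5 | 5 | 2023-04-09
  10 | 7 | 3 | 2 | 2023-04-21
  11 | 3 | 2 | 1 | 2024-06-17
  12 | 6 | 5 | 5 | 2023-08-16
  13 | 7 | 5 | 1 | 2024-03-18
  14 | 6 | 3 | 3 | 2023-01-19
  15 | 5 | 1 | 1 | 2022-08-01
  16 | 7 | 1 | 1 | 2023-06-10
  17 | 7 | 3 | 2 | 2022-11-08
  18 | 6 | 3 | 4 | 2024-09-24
SELECT DISTINCT category FROM products

Execution result:
category
Electronics
Audio
Accessories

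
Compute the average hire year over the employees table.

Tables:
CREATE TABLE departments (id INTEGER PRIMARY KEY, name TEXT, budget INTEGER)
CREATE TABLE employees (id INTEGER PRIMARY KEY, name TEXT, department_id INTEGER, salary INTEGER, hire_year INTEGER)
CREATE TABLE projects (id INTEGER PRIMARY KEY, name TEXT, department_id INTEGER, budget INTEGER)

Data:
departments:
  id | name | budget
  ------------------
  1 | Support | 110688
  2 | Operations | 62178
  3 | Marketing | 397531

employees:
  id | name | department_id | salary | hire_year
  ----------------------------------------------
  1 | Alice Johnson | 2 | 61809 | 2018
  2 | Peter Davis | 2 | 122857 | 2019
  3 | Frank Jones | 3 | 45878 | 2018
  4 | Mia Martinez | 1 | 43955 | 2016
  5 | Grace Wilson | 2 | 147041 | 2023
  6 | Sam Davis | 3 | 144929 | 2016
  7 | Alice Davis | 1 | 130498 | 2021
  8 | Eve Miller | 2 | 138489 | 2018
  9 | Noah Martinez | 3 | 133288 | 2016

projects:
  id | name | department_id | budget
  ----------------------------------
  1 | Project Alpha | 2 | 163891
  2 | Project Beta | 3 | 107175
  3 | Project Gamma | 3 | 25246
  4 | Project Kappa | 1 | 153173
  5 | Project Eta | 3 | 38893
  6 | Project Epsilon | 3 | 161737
SELECT AVG(hire_year) FROM employees

Execution result:
2018.33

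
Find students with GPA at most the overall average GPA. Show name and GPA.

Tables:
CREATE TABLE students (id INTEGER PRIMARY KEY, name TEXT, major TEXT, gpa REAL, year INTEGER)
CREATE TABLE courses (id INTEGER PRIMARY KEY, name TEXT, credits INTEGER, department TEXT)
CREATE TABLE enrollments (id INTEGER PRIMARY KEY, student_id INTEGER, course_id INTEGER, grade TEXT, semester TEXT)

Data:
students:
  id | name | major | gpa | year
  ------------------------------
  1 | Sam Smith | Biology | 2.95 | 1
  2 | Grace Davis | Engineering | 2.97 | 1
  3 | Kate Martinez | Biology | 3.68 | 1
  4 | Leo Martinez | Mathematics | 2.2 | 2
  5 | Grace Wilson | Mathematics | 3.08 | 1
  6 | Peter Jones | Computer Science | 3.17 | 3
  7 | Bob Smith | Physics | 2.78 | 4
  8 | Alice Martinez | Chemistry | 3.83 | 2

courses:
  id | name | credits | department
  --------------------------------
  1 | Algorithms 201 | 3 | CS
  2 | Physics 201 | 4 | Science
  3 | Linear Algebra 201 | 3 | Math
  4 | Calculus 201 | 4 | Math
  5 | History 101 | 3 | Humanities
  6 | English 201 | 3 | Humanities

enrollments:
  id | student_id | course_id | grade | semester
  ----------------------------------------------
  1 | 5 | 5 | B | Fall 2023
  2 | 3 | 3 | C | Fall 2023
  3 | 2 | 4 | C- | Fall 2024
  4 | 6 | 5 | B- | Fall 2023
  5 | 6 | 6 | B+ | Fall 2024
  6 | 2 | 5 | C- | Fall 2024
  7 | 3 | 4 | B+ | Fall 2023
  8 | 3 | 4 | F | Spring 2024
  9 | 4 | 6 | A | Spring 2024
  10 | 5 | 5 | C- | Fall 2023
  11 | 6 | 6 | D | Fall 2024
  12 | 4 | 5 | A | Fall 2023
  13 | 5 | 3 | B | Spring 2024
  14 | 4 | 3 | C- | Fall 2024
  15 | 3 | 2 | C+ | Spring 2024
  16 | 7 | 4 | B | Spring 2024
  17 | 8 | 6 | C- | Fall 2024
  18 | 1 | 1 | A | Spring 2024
SELECT name, gpa FROM students WHERE gpa <= (SELECT AVG(gpa) FROM students)

Execution result:
name | gpa
Sam Smith | 2.95
Grace Davis | 2.97
Leo Martinez | 2.20
Grace Wilson | 3.08
Bob Smith | 2.78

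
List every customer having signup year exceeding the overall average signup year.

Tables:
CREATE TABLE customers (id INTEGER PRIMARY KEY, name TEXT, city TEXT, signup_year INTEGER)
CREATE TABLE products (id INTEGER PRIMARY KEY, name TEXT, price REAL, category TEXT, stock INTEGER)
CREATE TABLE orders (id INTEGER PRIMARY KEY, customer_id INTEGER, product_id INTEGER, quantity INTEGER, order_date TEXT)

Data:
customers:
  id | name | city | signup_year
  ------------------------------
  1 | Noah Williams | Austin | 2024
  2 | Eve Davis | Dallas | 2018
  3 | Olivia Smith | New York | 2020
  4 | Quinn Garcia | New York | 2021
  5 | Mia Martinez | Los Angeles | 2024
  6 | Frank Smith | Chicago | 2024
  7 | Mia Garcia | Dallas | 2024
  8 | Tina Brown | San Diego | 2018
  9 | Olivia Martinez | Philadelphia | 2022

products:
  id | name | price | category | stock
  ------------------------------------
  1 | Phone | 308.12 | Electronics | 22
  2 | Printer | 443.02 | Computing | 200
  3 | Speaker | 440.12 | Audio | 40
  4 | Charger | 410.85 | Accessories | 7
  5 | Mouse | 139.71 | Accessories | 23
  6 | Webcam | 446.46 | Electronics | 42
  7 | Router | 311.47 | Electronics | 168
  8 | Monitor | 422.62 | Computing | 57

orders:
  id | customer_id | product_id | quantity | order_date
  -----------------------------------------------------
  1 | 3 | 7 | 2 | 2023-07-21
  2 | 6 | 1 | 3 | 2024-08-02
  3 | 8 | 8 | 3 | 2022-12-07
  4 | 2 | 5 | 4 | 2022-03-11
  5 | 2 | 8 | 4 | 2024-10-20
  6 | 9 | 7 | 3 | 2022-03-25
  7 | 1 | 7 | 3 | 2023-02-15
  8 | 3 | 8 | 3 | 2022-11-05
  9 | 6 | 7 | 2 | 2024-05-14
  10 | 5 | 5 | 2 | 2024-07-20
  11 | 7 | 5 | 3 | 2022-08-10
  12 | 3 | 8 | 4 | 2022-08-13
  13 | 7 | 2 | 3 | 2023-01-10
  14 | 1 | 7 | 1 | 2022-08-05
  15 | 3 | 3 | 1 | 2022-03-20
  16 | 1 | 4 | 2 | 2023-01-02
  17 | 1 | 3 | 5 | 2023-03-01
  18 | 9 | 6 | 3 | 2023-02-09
SELECT name, signup_year FROM customers WHERE signup_year > (SELECT AVG(signup_year) FROM customers)

Execution result:
name | signup_year
Noah Williams | 2024
Mia Martinez | 2024
Frank Smith | 2024
Mia Garcia | 2024
Olivia Martinez | 2022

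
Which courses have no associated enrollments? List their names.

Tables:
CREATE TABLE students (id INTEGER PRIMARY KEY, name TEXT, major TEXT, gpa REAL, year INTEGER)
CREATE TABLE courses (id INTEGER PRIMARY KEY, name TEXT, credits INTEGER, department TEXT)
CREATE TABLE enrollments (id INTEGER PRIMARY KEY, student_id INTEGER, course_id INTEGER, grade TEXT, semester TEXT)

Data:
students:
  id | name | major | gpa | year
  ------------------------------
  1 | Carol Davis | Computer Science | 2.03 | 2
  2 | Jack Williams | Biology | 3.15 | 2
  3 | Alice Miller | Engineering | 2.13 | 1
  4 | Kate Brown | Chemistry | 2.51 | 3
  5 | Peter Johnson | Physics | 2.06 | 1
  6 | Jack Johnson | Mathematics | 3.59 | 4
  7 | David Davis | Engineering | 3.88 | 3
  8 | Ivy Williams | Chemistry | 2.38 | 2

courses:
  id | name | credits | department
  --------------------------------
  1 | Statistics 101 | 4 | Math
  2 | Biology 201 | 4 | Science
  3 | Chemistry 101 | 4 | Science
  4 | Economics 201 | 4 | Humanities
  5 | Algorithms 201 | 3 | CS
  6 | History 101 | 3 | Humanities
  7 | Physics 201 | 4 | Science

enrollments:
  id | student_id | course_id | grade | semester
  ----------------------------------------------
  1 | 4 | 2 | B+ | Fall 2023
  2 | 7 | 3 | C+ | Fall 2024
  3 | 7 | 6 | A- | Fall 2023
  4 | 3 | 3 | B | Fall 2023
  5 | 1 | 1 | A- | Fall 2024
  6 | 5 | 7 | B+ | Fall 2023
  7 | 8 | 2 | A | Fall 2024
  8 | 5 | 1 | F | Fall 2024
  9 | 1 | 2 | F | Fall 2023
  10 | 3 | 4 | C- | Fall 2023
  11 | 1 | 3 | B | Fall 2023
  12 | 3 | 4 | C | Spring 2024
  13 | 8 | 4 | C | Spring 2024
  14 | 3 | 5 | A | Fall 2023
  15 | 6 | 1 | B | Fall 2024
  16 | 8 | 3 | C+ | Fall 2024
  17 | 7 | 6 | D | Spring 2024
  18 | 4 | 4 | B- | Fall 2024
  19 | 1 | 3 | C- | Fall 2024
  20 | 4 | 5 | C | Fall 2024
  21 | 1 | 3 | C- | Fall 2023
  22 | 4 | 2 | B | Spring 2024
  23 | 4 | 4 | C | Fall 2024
SELECT p.name FROM courses p LEFT JOIN enrollments c ON c.course_id = p.id WHERE c.id IS NULL

Execution result:
(no rows)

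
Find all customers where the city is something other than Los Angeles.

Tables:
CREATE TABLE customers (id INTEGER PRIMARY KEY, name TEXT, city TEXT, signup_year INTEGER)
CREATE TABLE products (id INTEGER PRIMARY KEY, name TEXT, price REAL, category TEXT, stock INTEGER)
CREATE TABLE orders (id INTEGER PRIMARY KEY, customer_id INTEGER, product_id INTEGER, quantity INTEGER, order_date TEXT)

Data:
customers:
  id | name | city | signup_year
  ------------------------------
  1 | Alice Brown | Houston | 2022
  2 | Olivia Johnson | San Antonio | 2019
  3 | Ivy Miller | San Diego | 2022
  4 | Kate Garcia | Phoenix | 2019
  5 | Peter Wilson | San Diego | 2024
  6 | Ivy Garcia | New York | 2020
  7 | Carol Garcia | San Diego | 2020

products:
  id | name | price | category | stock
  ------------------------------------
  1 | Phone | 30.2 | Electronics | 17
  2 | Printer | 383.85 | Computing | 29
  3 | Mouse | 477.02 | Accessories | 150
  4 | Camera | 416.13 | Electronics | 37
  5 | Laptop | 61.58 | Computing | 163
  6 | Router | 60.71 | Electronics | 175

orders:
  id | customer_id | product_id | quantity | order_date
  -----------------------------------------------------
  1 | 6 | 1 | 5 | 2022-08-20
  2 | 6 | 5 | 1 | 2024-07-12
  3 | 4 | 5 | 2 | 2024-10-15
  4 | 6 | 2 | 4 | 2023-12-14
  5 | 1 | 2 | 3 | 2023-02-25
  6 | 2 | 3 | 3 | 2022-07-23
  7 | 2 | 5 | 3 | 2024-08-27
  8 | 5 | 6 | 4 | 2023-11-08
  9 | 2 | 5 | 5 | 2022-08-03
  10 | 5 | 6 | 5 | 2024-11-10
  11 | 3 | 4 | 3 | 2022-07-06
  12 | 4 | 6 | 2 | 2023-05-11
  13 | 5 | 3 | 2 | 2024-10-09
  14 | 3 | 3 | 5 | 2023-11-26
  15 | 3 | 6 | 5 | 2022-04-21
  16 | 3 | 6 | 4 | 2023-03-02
SELECT name, city FROM customers WHERE city <> 'Los Angeles'

Execution result:
name | city
Alice Brown | Houston
Olivia Johnson | San Antonio
Ivy Miller | San Diego
Kate Garcia | Phoenix
Peter Wilson | San Diego
Ivy Garcia | New York
Carol Garcia | San Diego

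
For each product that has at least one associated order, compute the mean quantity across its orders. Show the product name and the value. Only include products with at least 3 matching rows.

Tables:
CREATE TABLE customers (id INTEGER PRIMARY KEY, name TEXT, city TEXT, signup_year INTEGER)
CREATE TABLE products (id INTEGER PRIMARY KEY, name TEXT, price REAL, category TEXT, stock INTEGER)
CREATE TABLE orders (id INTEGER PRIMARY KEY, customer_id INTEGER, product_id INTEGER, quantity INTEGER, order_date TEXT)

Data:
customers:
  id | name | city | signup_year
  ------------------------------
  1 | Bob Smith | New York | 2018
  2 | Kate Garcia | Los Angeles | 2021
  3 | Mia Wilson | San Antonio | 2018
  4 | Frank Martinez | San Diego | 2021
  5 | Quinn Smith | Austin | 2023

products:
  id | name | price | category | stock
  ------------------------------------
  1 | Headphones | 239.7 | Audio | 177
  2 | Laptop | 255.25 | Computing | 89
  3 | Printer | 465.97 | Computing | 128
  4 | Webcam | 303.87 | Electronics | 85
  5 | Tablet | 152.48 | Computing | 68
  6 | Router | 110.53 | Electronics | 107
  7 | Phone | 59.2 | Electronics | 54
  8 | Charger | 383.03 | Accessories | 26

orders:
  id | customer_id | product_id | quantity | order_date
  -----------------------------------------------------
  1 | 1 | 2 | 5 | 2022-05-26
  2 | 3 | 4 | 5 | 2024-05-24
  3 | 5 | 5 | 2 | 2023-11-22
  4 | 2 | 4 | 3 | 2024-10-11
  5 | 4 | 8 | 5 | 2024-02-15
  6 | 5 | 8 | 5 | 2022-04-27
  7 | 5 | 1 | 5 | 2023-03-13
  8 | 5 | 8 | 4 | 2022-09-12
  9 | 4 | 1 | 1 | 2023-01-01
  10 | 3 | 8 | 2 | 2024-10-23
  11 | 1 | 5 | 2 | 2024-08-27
SELECT p.name, AVG(c.quantity) AS avg_quantity FROM orders c JOIN products p ON c.product_id = p.id GROUP BY p.id, p.name HAVING COUNT(*) >= 3

Execution result:
name | avg_quantity
Charger | 4.00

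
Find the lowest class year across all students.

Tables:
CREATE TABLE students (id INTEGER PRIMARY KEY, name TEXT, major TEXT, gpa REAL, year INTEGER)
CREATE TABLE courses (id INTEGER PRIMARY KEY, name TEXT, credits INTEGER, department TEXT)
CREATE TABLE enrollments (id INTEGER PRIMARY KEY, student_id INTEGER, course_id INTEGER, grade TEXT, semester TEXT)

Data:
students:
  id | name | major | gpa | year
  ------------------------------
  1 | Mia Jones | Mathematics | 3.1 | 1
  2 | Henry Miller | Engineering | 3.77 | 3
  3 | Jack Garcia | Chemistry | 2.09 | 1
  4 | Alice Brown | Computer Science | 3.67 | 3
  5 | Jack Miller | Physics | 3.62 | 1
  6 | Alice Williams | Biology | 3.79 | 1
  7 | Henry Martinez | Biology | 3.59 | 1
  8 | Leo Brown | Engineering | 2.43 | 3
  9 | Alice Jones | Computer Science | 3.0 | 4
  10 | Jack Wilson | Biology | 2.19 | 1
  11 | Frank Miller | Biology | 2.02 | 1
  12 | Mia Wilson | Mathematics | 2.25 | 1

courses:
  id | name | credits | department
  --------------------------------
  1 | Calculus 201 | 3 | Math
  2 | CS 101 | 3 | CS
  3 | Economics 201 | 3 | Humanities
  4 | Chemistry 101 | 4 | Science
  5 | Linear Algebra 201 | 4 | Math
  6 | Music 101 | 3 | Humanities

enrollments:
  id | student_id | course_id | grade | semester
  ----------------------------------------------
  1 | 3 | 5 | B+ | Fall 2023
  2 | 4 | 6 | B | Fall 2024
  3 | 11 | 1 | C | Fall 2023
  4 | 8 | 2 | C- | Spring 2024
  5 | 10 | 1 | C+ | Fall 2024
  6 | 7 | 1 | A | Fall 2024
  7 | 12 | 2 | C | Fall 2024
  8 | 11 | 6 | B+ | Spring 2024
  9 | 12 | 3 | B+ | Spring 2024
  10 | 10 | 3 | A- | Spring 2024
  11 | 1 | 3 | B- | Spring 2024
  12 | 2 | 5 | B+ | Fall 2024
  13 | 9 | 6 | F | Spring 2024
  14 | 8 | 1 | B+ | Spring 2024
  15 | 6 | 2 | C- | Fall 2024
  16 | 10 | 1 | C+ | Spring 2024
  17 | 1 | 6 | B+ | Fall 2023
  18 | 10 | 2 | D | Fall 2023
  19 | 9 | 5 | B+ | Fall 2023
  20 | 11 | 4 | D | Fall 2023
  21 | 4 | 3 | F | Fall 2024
SELECT MIN(year) FROM students

Execution result:
1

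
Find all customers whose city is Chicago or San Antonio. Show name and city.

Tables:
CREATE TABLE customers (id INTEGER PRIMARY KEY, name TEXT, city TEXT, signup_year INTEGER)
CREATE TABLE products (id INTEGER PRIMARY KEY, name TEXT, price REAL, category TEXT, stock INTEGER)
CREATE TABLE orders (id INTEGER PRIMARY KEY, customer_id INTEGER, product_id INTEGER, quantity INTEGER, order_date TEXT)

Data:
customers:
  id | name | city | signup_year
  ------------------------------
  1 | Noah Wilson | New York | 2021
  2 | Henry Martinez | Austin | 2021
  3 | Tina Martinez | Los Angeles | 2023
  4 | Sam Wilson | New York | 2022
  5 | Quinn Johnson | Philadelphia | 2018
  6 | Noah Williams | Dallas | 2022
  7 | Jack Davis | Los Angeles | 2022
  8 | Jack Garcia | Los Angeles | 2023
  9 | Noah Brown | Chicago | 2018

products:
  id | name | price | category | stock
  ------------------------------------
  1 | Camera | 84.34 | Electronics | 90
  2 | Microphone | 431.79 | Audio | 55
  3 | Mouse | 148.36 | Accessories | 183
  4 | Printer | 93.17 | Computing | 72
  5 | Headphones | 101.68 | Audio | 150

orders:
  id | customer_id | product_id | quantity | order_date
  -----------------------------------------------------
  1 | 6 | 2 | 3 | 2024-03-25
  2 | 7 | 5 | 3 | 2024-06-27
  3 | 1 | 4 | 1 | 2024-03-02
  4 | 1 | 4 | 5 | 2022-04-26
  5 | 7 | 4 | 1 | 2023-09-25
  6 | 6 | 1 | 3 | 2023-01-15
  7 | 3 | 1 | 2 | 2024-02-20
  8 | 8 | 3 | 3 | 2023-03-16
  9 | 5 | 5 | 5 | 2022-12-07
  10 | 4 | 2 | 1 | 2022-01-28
SELECT name, city FROM customers WHERE city IN ('Chicago', 'San Antonio')

Execution result:
name | city
Noah Brown | Chicago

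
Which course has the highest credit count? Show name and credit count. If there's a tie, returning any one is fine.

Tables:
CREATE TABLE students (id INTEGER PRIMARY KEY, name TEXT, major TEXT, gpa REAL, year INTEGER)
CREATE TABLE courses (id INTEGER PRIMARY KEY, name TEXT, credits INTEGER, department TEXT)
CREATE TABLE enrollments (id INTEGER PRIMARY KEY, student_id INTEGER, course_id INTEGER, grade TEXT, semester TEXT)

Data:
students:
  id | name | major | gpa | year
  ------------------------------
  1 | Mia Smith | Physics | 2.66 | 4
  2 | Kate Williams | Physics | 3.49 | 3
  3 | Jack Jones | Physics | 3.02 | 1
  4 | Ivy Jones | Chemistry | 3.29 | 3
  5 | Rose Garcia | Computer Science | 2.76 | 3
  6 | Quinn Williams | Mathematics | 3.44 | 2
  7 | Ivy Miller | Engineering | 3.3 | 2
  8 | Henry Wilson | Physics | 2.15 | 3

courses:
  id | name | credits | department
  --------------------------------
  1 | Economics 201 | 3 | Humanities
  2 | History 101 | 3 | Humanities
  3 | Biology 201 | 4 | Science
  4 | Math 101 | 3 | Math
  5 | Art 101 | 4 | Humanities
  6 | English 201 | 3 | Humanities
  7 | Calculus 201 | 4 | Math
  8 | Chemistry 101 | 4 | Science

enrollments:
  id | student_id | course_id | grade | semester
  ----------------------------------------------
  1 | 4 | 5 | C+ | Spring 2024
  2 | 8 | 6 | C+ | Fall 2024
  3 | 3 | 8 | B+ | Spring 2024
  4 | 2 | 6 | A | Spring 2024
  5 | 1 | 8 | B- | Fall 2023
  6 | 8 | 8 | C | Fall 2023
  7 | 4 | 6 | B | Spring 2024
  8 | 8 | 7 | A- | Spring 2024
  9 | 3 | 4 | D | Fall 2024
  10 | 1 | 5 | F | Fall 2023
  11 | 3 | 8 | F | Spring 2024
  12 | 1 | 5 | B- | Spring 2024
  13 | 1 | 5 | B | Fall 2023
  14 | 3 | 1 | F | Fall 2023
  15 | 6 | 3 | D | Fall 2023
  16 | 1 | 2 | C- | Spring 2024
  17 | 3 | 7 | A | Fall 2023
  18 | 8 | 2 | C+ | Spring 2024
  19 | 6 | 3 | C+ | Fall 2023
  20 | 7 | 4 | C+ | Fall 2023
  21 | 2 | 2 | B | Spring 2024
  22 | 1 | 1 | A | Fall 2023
SELECT name, credits FROM courses ORDER BY credits DESC LIMIT 1

Execution result:
name | credits
Biology 201 | 4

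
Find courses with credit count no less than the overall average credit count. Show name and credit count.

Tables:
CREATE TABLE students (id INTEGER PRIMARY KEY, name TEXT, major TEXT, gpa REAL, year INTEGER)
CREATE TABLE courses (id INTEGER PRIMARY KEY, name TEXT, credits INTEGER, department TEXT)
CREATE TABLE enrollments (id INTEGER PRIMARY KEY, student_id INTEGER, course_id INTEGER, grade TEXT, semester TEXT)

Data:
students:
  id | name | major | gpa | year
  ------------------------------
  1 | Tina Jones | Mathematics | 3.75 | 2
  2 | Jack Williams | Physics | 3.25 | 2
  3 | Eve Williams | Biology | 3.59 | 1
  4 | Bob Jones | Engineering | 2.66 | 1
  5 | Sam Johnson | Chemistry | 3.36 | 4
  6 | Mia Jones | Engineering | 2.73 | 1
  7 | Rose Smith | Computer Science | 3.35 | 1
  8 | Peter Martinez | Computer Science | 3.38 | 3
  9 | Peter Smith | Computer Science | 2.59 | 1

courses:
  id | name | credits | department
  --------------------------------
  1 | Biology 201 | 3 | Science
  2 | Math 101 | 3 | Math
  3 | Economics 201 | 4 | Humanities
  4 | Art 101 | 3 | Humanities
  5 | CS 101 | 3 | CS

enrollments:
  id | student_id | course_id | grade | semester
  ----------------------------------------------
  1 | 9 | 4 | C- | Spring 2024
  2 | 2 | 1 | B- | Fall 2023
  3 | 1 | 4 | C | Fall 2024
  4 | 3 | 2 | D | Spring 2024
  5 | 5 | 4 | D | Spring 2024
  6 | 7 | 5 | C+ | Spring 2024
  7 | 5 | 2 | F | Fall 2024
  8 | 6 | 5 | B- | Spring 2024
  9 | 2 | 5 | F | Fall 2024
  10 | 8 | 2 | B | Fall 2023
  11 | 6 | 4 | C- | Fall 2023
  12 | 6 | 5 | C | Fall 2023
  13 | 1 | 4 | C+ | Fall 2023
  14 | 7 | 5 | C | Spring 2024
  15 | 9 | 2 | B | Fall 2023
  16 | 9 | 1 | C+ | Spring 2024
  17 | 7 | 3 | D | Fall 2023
SELECT name, credits FROM courses WHERE credits >= (SELECT AVG(credits) FROM courses)

Execution result:
name | credits
Economics 201 | 4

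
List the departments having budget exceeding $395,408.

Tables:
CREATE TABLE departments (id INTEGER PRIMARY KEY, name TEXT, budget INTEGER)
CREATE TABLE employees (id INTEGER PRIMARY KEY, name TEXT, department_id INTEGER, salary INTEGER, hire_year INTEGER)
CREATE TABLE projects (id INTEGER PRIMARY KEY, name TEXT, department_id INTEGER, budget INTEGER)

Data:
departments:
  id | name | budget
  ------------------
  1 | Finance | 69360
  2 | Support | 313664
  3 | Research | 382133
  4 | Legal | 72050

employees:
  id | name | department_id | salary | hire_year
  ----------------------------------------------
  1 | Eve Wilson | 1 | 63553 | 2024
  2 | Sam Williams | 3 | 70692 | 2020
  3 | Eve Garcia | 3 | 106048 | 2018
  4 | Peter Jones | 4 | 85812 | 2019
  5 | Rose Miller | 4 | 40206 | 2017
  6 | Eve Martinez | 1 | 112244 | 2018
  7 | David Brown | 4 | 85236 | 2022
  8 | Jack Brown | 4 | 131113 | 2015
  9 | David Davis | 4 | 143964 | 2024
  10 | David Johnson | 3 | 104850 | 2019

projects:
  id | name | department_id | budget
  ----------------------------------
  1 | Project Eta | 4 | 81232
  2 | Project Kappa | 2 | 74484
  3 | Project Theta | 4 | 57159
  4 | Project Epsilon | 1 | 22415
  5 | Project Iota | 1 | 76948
SELECT name, budget FROM departments WHERE budget > 395408

Execution result:
(no rows)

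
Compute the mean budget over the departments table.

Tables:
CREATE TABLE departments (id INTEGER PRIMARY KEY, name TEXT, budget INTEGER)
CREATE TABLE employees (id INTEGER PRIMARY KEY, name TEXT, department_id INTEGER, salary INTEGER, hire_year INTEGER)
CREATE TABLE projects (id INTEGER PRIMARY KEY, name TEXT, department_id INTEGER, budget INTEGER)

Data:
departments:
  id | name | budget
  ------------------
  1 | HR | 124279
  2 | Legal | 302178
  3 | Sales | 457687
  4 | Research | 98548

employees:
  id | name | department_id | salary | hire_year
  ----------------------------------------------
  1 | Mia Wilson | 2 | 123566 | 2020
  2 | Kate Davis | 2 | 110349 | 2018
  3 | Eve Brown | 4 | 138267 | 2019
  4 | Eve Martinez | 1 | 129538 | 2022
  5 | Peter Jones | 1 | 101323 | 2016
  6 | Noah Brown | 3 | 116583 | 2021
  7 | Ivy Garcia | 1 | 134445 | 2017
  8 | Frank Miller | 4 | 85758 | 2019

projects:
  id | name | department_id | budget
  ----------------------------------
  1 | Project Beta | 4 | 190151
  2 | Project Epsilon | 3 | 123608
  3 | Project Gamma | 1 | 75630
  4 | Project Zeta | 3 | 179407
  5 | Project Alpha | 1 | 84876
SELECT AVG(budget) FROM departments

Execution result:
245673.00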